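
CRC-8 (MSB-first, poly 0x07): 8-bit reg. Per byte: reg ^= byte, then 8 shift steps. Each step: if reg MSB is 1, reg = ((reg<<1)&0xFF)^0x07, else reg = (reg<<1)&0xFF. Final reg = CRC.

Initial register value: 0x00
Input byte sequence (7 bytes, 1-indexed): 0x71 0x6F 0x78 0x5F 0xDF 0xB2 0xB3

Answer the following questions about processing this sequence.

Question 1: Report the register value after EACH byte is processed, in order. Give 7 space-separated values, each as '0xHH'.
0x50 0xBD 0x55 0x36 0x91 0xE9 0x81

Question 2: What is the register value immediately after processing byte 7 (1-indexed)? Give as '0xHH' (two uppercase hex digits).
Answer: 0x81

Derivation:
After byte 1 (0x71): reg=0x50
After byte 2 (0x6F): reg=0xBD
After byte 3 (0x78): reg=0x55
After byte 4 (0x5F): reg=0x36
After byte 5 (0xDF): reg=0x91
After byte 6 (0xB2): reg=0xE9
After byte 7 (0xB3): reg=0x81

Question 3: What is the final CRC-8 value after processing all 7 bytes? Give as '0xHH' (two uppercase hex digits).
Answer: 0x81

Derivation:
After byte 1 (0x71): reg=0x50
After byte 2 (0x6F): reg=0xBD
After byte 3 (0x78): reg=0x55
After byte 4 (0x5F): reg=0x36
After byte 5 (0xDF): reg=0x91
After byte 6 (0xB2): reg=0xE9
After byte 7 (0xB3): reg=0x81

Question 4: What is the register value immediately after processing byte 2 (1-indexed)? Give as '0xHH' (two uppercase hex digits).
After byte 1 (0x71): reg=0x50
After byte 2 (0x6F): reg=0xBD

Answer: 0xBD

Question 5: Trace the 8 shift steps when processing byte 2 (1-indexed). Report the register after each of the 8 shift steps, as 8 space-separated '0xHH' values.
Answer: 0x7E 0xFC 0xFF 0xF9 0xF5 0xED 0xDD 0xBD

Derivation:
After byte 1 (0x71): reg=0x50
Register before byte 2: 0x50
After XOR with byte 0x6F: 0x3F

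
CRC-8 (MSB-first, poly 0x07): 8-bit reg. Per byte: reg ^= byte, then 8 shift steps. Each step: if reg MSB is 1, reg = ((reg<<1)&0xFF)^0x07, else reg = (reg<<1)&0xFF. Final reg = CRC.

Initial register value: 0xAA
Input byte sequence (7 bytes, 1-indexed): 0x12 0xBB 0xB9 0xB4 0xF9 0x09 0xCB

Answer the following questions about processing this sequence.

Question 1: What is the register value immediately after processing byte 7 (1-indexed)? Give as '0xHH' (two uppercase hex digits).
Answer: 0x81

Derivation:
After byte 1 (0x12): reg=0x21
After byte 2 (0xBB): reg=0xCF
After byte 3 (0xB9): reg=0x45
After byte 4 (0xB4): reg=0xD9
After byte 5 (0xF9): reg=0xE0
After byte 6 (0x09): reg=0x91
After byte 7 (0xCB): reg=0x81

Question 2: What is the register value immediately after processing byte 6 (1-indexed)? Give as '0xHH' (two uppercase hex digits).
After byte 1 (0x12): reg=0x21
After byte 2 (0xBB): reg=0xCF
After byte 3 (0xB9): reg=0x45
After byte 4 (0xB4): reg=0xD9
After byte 5 (0xF9): reg=0xE0
After byte 6 (0x09): reg=0x91

Answer: 0x91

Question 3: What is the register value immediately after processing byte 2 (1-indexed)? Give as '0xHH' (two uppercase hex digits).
After byte 1 (0x12): reg=0x21
After byte 2 (0xBB): reg=0xCF

Answer: 0xCF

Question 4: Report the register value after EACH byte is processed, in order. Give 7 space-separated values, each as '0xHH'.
0x21 0xCF 0x45 0xD9 0xE0 0x91 0x81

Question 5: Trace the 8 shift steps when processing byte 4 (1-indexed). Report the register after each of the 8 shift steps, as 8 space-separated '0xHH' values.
After byte 1 (0x12): reg=0x21
After byte 2 (0xBB): reg=0xCF
After byte 3 (0xB9): reg=0x45
Register before byte 4: 0x45
After XOR with byte 0xB4: 0xF1

Answer: 0xE5 0xCD 0x9D 0x3D 0x7A 0xF4 0xEF 0xD9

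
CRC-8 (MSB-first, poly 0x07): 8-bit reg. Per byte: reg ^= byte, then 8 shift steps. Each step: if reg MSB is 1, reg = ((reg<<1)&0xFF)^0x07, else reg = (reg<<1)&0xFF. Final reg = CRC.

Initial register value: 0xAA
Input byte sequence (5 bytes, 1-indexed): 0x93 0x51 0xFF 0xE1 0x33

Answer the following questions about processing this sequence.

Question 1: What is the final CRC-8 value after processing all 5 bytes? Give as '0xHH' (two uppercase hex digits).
Answer: 0x23

Derivation:
After byte 1 (0x93): reg=0xAF
After byte 2 (0x51): reg=0xF4
After byte 3 (0xFF): reg=0x31
After byte 4 (0xE1): reg=0x3E
After byte 5 (0x33): reg=0x23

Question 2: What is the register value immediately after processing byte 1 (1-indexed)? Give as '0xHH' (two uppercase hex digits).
Answer: 0xAF

Derivation:
After byte 1 (0x93): reg=0xAF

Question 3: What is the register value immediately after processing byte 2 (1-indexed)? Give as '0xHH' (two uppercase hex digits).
Answer: 0xF4

Derivation:
After byte 1 (0x93): reg=0xAF
After byte 2 (0x51): reg=0xF4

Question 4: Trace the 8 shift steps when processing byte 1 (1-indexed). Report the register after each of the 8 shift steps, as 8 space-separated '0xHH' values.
Answer: 0x72 0xE4 0xCF 0x99 0x35 0x6A 0xD4 0xAF

Derivation:
Register before byte 1: 0xAA
After XOR with byte 0x93: 0x39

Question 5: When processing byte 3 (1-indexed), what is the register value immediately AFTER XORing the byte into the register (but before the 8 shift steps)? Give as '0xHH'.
Register before byte 3: 0xF4
Byte 3: 0xFF
0xF4 XOR 0xFF = 0x0B

Answer: 0x0B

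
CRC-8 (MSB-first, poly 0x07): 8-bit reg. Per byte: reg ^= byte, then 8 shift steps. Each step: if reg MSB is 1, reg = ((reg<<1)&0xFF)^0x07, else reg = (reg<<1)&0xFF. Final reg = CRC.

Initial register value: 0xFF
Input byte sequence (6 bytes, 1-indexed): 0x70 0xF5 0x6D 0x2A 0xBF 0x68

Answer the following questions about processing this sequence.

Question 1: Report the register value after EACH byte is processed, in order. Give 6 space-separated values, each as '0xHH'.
0xA4 0xB0 0x1D 0x85 0xA6 0x64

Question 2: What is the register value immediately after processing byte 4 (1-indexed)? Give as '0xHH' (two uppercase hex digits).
Answer: 0x85

Derivation:
After byte 1 (0x70): reg=0xA4
After byte 2 (0xF5): reg=0xB0
After byte 3 (0x6D): reg=0x1D
After byte 4 (0x2A): reg=0x85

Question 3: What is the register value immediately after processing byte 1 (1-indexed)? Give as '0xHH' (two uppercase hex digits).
After byte 1 (0x70): reg=0xA4

Answer: 0xA4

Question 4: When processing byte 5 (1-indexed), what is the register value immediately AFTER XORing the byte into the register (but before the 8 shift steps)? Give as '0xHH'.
Register before byte 5: 0x85
Byte 5: 0xBF
0x85 XOR 0xBF = 0x3A

Answer: 0x3A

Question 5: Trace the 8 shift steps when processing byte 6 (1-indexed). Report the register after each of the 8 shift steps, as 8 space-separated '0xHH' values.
After byte 1 (0x70): reg=0xA4
After byte 2 (0xF5): reg=0xB0
After byte 3 (0x6D): reg=0x1D
After byte 4 (0x2A): reg=0x85
After byte 5 (0xBF): reg=0xA6
Register before byte 6: 0xA6
After XOR with byte 0x68: 0xCE

Answer: 0x9B 0x31 0x62 0xC4 0x8F 0x19 0x32 0x64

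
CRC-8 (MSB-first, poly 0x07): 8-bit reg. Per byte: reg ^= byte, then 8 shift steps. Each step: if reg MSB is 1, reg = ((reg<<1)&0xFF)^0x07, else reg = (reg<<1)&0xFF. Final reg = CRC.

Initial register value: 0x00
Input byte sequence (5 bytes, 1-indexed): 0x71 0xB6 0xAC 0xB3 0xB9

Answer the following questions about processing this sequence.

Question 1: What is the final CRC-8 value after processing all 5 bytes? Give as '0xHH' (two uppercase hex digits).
After byte 1 (0x71): reg=0x50
After byte 2 (0xB6): reg=0xBC
After byte 3 (0xAC): reg=0x70
After byte 4 (0xB3): reg=0x47
After byte 5 (0xB9): reg=0xF4

Answer: 0xF4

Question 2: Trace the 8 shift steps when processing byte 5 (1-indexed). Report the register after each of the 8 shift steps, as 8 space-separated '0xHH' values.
Answer: 0xFB 0xF1 0xE5 0xCD 0x9D 0x3D 0x7A 0xF4

Derivation:
After byte 1 (0x71): reg=0x50
After byte 2 (0xB6): reg=0xBC
After byte 3 (0xAC): reg=0x70
After byte 4 (0xB3): reg=0x47
Register before byte 5: 0x47
After XOR with byte 0xB9: 0xFE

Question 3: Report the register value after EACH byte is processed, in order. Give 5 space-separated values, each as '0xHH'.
0x50 0xBC 0x70 0x47 0xF4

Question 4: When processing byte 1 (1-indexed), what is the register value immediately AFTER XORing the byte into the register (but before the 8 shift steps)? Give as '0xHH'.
Register before byte 1: 0x00
Byte 1: 0x71
0x00 XOR 0x71 = 0x71

Answer: 0x71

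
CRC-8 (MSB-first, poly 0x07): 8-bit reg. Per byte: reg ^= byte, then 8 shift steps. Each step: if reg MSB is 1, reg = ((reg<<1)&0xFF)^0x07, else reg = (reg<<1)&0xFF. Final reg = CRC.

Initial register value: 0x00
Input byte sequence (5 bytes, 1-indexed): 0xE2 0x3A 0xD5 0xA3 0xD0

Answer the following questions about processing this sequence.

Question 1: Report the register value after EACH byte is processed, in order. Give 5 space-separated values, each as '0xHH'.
0xA0 0xCF 0x46 0xB5 0x3C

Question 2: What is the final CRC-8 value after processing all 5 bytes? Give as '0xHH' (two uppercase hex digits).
After byte 1 (0xE2): reg=0xA0
After byte 2 (0x3A): reg=0xCF
After byte 3 (0xD5): reg=0x46
After byte 4 (0xA3): reg=0xB5
After byte 5 (0xD0): reg=0x3C

Answer: 0x3C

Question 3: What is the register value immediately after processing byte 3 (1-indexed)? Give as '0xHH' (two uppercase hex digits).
Answer: 0x46

Derivation:
After byte 1 (0xE2): reg=0xA0
After byte 2 (0x3A): reg=0xCF
After byte 3 (0xD5): reg=0x46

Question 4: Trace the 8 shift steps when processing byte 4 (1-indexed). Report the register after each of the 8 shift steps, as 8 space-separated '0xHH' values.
After byte 1 (0xE2): reg=0xA0
After byte 2 (0x3A): reg=0xCF
After byte 3 (0xD5): reg=0x46
Register before byte 4: 0x46
After XOR with byte 0xA3: 0xE5

Answer: 0xCD 0x9D 0x3D 0x7A 0xF4 0xEF 0xD9 0xB5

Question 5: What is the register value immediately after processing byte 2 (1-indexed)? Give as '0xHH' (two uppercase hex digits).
After byte 1 (0xE2): reg=0xA0
After byte 2 (0x3A): reg=0xCF

Answer: 0xCF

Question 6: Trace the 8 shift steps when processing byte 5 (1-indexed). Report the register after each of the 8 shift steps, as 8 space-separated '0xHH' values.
After byte 1 (0xE2): reg=0xA0
After byte 2 (0x3A): reg=0xCF
After byte 3 (0xD5): reg=0x46
After byte 4 (0xA3): reg=0xB5
Register before byte 5: 0xB5
After XOR with byte 0xD0: 0x65

Answer: 0xCA 0x93 0x21 0x42 0x84 0x0F 0x1E 0x3C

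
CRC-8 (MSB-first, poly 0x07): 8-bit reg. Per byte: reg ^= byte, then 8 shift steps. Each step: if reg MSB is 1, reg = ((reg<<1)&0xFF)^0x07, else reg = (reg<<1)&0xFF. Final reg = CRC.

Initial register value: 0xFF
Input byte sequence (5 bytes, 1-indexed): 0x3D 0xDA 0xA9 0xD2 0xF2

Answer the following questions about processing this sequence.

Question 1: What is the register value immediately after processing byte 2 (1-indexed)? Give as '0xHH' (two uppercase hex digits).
After byte 1 (0x3D): reg=0x40
After byte 2 (0xDA): reg=0xCF

Answer: 0xCF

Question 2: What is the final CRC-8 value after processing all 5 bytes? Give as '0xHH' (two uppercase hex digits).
After byte 1 (0x3D): reg=0x40
After byte 2 (0xDA): reg=0xCF
After byte 3 (0xA9): reg=0x35
After byte 4 (0xD2): reg=0xBB
After byte 5 (0xF2): reg=0xF8

Answer: 0xF8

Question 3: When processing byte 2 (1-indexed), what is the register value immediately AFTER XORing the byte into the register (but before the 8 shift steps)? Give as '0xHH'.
Register before byte 2: 0x40
Byte 2: 0xDA
0x40 XOR 0xDA = 0x9A

Answer: 0x9A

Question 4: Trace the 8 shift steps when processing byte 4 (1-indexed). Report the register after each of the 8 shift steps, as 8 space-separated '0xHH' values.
Answer: 0xC9 0x95 0x2D 0x5A 0xB4 0x6F 0xDE 0xBB

Derivation:
After byte 1 (0x3D): reg=0x40
After byte 2 (0xDA): reg=0xCF
After byte 3 (0xA9): reg=0x35
Register before byte 4: 0x35
After XOR with byte 0xD2: 0xE7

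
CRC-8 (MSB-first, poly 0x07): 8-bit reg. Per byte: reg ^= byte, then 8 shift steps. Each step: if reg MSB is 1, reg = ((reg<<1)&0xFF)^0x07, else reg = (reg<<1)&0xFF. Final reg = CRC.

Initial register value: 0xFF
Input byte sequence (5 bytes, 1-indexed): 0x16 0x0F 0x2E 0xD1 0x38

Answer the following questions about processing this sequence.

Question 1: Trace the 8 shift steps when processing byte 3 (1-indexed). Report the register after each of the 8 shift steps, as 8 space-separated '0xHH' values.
After byte 1 (0x16): reg=0x91
After byte 2 (0x0F): reg=0xD3
Register before byte 3: 0xD3
After XOR with byte 0x2E: 0xFD

Answer: 0xFD 0xFD 0xFD 0xFD 0xFD 0xFD 0xFD 0xFD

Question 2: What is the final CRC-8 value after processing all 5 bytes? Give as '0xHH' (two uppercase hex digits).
After byte 1 (0x16): reg=0x91
After byte 2 (0x0F): reg=0xD3
After byte 3 (0x2E): reg=0xFD
After byte 4 (0xD1): reg=0xC4
After byte 5 (0x38): reg=0xFA

Answer: 0xFA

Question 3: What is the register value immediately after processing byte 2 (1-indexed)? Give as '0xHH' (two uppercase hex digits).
After byte 1 (0x16): reg=0x91
After byte 2 (0x0F): reg=0xD3

Answer: 0xD3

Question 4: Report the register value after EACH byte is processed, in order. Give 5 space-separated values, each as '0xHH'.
0x91 0xD3 0xFD 0xC4 0xFA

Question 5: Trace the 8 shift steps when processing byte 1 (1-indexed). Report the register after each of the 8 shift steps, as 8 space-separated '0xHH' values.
Register before byte 1: 0xFF
After XOR with byte 0x16: 0xE9

Answer: 0xD5 0xAD 0x5D 0xBA 0x73 0xE6 0xCB 0x91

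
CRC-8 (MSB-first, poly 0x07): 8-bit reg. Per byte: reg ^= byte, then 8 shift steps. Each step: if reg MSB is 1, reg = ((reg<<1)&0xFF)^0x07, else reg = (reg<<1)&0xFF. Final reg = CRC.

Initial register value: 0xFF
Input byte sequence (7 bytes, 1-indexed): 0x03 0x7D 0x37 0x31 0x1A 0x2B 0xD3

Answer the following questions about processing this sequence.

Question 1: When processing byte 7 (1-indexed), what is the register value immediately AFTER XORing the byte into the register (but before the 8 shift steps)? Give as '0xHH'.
Answer: 0x28

Derivation:
Register before byte 7: 0xFB
Byte 7: 0xD3
0xFB XOR 0xD3 = 0x28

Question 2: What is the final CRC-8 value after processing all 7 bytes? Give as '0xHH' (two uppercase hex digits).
After byte 1 (0x03): reg=0xFA
After byte 2 (0x7D): reg=0x9C
After byte 3 (0x37): reg=0x58
After byte 4 (0x31): reg=0x18
After byte 5 (0x1A): reg=0x0E
After byte 6 (0x2B): reg=0xFB
After byte 7 (0xD3): reg=0xD8

Answer: 0xD8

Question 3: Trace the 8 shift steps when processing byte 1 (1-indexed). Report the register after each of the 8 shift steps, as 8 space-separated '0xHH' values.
Register before byte 1: 0xFF
After XOR with byte 0x03: 0xFC

Answer: 0xFF 0xF9 0xF5 0xED 0xDD 0xBD 0x7D 0xFA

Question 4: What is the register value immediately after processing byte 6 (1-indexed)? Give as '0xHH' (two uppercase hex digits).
Answer: 0xFB

Derivation:
After byte 1 (0x03): reg=0xFA
After byte 2 (0x7D): reg=0x9C
After byte 3 (0x37): reg=0x58
After byte 4 (0x31): reg=0x18
After byte 5 (0x1A): reg=0x0E
After byte 6 (0x2B): reg=0xFB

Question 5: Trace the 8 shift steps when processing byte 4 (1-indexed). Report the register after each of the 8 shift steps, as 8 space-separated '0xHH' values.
After byte 1 (0x03): reg=0xFA
After byte 2 (0x7D): reg=0x9C
After byte 3 (0x37): reg=0x58
Register before byte 4: 0x58
After XOR with byte 0x31: 0x69

Answer: 0xD2 0xA3 0x41 0x82 0x03 0x06 0x0C 0x18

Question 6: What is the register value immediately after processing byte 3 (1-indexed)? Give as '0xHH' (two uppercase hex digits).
Answer: 0x58

Derivation:
After byte 1 (0x03): reg=0xFA
After byte 2 (0x7D): reg=0x9C
After byte 3 (0x37): reg=0x58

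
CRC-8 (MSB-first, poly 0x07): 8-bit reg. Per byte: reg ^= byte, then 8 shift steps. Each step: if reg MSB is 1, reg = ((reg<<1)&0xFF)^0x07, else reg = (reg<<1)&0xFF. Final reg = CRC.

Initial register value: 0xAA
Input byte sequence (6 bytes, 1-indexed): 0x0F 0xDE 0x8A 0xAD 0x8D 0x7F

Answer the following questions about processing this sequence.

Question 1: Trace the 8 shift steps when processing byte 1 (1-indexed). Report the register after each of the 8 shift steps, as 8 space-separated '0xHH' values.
Answer: 0x4D 0x9A 0x33 0x66 0xCC 0x9F 0x39 0x72

Derivation:
Register before byte 1: 0xAA
After XOR with byte 0x0F: 0xA5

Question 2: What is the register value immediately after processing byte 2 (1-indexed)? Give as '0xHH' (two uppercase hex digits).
After byte 1 (0x0F): reg=0x72
After byte 2 (0xDE): reg=0x4D

Answer: 0x4D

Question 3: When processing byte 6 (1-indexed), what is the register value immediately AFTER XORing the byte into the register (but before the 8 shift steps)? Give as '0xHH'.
Answer: 0xBF

Derivation:
Register before byte 6: 0xC0
Byte 6: 0x7F
0xC0 XOR 0x7F = 0xBF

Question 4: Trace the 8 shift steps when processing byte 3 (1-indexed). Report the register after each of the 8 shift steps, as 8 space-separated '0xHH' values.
After byte 1 (0x0F): reg=0x72
After byte 2 (0xDE): reg=0x4D
Register before byte 3: 0x4D
After XOR with byte 0x8A: 0xC7

Answer: 0x89 0x15 0x2A 0x54 0xA8 0x57 0xAE 0x5B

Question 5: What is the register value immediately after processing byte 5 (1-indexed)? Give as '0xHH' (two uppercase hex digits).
Answer: 0xC0

Derivation:
After byte 1 (0x0F): reg=0x72
After byte 2 (0xDE): reg=0x4D
After byte 3 (0x8A): reg=0x5B
After byte 4 (0xAD): reg=0xCC
After byte 5 (0x8D): reg=0xC0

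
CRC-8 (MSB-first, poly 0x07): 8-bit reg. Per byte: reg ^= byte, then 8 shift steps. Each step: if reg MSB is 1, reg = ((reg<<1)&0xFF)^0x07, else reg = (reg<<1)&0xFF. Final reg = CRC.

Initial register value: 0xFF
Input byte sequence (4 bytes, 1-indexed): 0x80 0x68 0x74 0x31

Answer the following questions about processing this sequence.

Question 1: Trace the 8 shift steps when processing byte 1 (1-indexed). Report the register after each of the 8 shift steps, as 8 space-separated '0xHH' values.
Answer: 0xFE 0xFB 0xF1 0xE5 0xCD 0x9D 0x3D 0x7A

Derivation:
Register before byte 1: 0xFF
After XOR with byte 0x80: 0x7F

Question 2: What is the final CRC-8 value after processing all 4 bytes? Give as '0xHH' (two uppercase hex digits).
After byte 1 (0x80): reg=0x7A
After byte 2 (0x68): reg=0x7E
After byte 3 (0x74): reg=0x36
After byte 4 (0x31): reg=0x15

Answer: 0x15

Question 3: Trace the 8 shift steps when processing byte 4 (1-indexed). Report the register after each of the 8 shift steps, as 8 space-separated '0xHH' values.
Answer: 0x0E 0x1C 0x38 0x70 0xE0 0xC7 0x89 0x15

Derivation:
After byte 1 (0x80): reg=0x7A
After byte 2 (0x68): reg=0x7E
After byte 3 (0x74): reg=0x36
Register before byte 4: 0x36
After XOR with byte 0x31: 0x07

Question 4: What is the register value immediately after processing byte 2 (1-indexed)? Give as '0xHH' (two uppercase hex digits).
Answer: 0x7E

Derivation:
After byte 1 (0x80): reg=0x7A
After byte 2 (0x68): reg=0x7E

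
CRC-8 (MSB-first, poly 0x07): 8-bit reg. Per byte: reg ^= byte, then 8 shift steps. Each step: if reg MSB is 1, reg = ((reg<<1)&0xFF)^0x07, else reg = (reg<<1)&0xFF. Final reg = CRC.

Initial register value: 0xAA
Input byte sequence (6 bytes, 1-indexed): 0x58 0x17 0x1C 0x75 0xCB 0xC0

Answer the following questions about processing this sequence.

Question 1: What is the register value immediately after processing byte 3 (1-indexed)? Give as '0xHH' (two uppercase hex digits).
After byte 1 (0x58): reg=0xD0
After byte 2 (0x17): reg=0x5B
After byte 3 (0x1C): reg=0xD2

Answer: 0xD2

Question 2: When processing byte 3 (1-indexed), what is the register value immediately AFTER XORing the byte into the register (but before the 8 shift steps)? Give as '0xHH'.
Register before byte 3: 0x5B
Byte 3: 0x1C
0x5B XOR 0x1C = 0x47

Answer: 0x47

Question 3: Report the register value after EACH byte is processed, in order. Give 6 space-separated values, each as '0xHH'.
0xD0 0x5B 0xD2 0x7C 0x0C 0x6A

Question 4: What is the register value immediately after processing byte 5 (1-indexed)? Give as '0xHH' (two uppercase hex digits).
After byte 1 (0x58): reg=0xD0
After byte 2 (0x17): reg=0x5B
After byte 3 (0x1C): reg=0xD2
After byte 4 (0x75): reg=0x7C
After byte 5 (0xCB): reg=0x0C

Answer: 0x0C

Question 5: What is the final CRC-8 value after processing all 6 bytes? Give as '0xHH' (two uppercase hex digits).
Answer: 0x6A

Derivation:
After byte 1 (0x58): reg=0xD0
After byte 2 (0x17): reg=0x5B
After byte 3 (0x1C): reg=0xD2
After byte 4 (0x75): reg=0x7C
After byte 5 (0xCB): reg=0x0C
After byte 6 (0xC0): reg=0x6A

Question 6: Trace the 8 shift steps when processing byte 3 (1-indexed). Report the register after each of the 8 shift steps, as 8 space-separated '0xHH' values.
After byte 1 (0x58): reg=0xD0
After byte 2 (0x17): reg=0x5B
Register before byte 3: 0x5B
After XOR with byte 0x1C: 0x47

Answer: 0x8E 0x1B 0x36 0x6C 0xD8 0xB7 0x69 0xD2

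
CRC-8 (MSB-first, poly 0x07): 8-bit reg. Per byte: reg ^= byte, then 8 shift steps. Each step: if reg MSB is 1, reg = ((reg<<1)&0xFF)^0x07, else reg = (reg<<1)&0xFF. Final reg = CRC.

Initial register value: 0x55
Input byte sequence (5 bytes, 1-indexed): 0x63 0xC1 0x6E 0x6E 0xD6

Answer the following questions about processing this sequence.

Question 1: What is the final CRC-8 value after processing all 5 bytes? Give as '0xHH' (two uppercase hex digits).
Answer: 0x47

Derivation:
After byte 1 (0x63): reg=0x82
After byte 2 (0xC1): reg=0xCE
After byte 3 (0x6E): reg=0x69
After byte 4 (0x6E): reg=0x15
After byte 5 (0xD6): reg=0x47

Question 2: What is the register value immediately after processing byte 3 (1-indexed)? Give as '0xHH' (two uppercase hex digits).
Answer: 0x69

Derivation:
After byte 1 (0x63): reg=0x82
After byte 2 (0xC1): reg=0xCE
After byte 3 (0x6E): reg=0x69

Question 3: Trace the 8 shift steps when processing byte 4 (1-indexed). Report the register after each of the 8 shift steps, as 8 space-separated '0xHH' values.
Answer: 0x0E 0x1C 0x38 0x70 0xE0 0xC7 0x89 0x15

Derivation:
After byte 1 (0x63): reg=0x82
After byte 2 (0xC1): reg=0xCE
After byte 3 (0x6E): reg=0x69
Register before byte 4: 0x69
After XOR with byte 0x6E: 0x07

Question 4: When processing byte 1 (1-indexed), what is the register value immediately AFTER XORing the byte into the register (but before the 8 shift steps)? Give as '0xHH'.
Register before byte 1: 0x55
Byte 1: 0x63
0x55 XOR 0x63 = 0x36

Answer: 0x36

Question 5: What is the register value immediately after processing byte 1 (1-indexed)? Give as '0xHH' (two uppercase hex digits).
Answer: 0x82

Derivation:
After byte 1 (0x63): reg=0x82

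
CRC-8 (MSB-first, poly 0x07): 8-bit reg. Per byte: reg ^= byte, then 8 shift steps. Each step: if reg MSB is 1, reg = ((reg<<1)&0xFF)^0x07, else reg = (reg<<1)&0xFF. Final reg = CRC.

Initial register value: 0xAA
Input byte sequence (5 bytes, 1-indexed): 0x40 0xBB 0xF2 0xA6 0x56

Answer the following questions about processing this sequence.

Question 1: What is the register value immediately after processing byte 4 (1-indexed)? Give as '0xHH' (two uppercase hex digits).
After byte 1 (0x40): reg=0x98
After byte 2 (0xBB): reg=0xE9
After byte 3 (0xF2): reg=0x41
After byte 4 (0xA6): reg=0xBB

Answer: 0xBB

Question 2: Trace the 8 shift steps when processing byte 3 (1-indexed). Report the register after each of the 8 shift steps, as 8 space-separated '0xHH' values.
After byte 1 (0x40): reg=0x98
After byte 2 (0xBB): reg=0xE9
Register before byte 3: 0xE9
After XOR with byte 0xF2: 0x1B

Answer: 0x36 0x6C 0xD8 0xB7 0x69 0xD2 0xA3 0x41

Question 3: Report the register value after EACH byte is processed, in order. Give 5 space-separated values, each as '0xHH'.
0x98 0xE9 0x41 0xBB 0x8D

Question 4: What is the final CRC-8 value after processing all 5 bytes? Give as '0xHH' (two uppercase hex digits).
After byte 1 (0x40): reg=0x98
After byte 2 (0xBB): reg=0xE9
After byte 3 (0xF2): reg=0x41
After byte 4 (0xA6): reg=0xBB
After byte 5 (0x56): reg=0x8D

Answer: 0x8D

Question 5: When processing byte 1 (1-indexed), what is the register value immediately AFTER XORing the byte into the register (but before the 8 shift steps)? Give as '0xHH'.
Answer: 0xEA

Derivation:
Register before byte 1: 0xAA
Byte 1: 0x40
0xAA XOR 0x40 = 0xEA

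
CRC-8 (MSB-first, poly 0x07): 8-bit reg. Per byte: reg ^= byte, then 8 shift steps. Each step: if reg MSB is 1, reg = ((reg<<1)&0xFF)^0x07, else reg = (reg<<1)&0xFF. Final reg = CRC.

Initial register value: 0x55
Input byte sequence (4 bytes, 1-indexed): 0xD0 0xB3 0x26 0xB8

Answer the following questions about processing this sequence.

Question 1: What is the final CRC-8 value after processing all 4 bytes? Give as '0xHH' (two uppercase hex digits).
Answer: 0xD9

Derivation:
After byte 1 (0xD0): reg=0x92
After byte 2 (0xB3): reg=0xE7
After byte 3 (0x26): reg=0x49
After byte 4 (0xB8): reg=0xD9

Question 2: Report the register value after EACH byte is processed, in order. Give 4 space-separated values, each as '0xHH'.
0x92 0xE7 0x49 0xD9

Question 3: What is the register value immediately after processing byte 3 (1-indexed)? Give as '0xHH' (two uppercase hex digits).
After byte 1 (0xD0): reg=0x92
After byte 2 (0xB3): reg=0xE7
After byte 3 (0x26): reg=0x49

Answer: 0x49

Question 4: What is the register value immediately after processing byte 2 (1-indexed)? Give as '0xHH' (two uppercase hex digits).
Answer: 0xE7

Derivation:
After byte 1 (0xD0): reg=0x92
After byte 2 (0xB3): reg=0xE7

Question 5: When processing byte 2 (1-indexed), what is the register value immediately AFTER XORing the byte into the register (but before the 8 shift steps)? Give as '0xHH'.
Register before byte 2: 0x92
Byte 2: 0xB3
0x92 XOR 0xB3 = 0x21

Answer: 0x21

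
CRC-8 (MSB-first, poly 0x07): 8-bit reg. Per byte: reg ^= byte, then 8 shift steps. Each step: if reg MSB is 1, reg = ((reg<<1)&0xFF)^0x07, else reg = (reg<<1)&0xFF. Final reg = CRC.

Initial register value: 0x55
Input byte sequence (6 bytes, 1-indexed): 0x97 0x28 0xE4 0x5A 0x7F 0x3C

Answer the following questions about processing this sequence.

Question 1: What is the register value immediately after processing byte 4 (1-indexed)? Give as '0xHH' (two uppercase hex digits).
After byte 1 (0x97): reg=0x40
After byte 2 (0x28): reg=0x1F
After byte 3 (0xE4): reg=0xEF
After byte 4 (0x5A): reg=0x02

Answer: 0x02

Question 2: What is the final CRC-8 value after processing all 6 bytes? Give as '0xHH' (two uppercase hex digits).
Answer: 0xFF

Derivation:
After byte 1 (0x97): reg=0x40
After byte 2 (0x28): reg=0x1F
After byte 3 (0xE4): reg=0xEF
After byte 4 (0x5A): reg=0x02
After byte 5 (0x7F): reg=0x74
After byte 6 (0x3C): reg=0xFF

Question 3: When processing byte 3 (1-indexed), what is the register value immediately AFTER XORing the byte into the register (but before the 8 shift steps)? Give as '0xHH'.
Register before byte 3: 0x1F
Byte 3: 0xE4
0x1F XOR 0xE4 = 0xFB

Answer: 0xFB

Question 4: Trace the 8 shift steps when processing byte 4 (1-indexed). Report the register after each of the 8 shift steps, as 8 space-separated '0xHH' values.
Answer: 0x6D 0xDA 0xB3 0x61 0xC2 0x83 0x01 0x02

Derivation:
After byte 1 (0x97): reg=0x40
After byte 2 (0x28): reg=0x1F
After byte 3 (0xE4): reg=0xEF
Register before byte 4: 0xEF
After XOR with byte 0x5A: 0xB5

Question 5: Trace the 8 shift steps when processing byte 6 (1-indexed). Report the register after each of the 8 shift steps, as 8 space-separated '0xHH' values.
After byte 1 (0x97): reg=0x40
After byte 2 (0x28): reg=0x1F
After byte 3 (0xE4): reg=0xEF
After byte 4 (0x5A): reg=0x02
After byte 5 (0x7F): reg=0x74
Register before byte 6: 0x74
After XOR with byte 0x3C: 0x48

Answer: 0x90 0x27 0x4E 0x9C 0x3F 0x7E 0xFC 0xFF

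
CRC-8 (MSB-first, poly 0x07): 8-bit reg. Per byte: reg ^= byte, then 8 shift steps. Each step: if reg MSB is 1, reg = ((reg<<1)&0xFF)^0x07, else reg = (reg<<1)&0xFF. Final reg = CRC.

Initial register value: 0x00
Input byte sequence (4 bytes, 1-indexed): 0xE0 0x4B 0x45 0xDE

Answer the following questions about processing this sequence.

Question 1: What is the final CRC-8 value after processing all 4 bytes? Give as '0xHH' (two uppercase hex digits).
Answer: 0x00

Derivation:
After byte 1 (0xE0): reg=0xAE
After byte 2 (0x4B): reg=0xB5
After byte 3 (0x45): reg=0xDE
After byte 4 (0xDE): reg=0x00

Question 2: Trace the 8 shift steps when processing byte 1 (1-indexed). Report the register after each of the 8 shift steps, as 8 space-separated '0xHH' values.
Register before byte 1: 0x00
After XOR with byte 0xE0: 0xE0

Answer: 0xC7 0x89 0x15 0x2A 0x54 0xA8 0x57 0xAE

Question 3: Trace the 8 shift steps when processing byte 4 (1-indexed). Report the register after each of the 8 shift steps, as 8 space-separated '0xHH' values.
After byte 1 (0xE0): reg=0xAE
After byte 2 (0x4B): reg=0xB5
After byte 3 (0x45): reg=0xDE
Register before byte 4: 0xDE
After XOR with byte 0xDE: 0x00

Answer: 0x00 0x00 0x00 0x00 0x00 0x00 0x00 0x00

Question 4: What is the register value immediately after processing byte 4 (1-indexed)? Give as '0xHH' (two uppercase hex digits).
After byte 1 (0xE0): reg=0xAE
After byte 2 (0x4B): reg=0xB5
After byte 3 (0x45): reg=0xDE
After byte 4 (0xDE): reg=0x00

Answer: 0x00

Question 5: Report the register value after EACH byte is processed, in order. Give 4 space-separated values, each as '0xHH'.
0xAE 0xB5 0xDE 0x00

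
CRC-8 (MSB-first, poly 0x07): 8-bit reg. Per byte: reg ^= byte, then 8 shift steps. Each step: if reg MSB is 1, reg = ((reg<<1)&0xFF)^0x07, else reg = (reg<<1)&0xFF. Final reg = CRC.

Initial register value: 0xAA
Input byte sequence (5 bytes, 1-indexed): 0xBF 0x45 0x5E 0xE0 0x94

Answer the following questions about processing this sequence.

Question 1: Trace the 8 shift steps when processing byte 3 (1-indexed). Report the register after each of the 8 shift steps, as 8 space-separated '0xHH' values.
Answer: 0x2F 0x5E 0xBC 0x7F 0xFE 0xFB 0xF1 0xE5

Derivation:
After byte 1 (0xBF): reg=0x6B
After byte 2 (0x45): reg=0xCA
Register before byte 3: 0xCA
After XOR with byte 0x5E: 0x94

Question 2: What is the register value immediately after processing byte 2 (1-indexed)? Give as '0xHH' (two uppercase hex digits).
After byte 1 (0xBF): reg=0x6B
After byte 2 (0x45): reg=0xCA

Answer: 0xCA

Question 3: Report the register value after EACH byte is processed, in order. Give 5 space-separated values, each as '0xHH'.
0x6B 0xCA 0xE5 0x1B 0xA4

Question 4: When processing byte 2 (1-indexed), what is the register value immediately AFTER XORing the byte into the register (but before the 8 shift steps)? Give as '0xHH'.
Answer: 0x2E

Derivation:
Register before byte 2: 0x6B
Byte 2: 0x45
0x6B XOR 0x45 = 0x2E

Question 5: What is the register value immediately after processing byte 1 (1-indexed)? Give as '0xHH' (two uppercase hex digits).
Answer: 0x6B

Derivation:
After byte 1 (0xBF): reg=0x6B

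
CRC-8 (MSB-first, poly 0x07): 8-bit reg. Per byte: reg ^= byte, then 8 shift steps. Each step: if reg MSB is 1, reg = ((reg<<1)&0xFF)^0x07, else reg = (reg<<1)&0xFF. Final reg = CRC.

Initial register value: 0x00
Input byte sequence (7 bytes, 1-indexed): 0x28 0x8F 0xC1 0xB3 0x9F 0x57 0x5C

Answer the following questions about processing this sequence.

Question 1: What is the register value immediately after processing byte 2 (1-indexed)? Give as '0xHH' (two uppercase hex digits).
Answer: 0xA2

Derivation:
After byte 1 (0x28): reg=0xD8
After byte 2 (0x8F): reg=0xA2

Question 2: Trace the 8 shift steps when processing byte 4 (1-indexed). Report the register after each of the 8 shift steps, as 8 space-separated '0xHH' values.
After byte 1 (0x28): reg=0xD8
After byte 2 (0x8F): reg=0xA2
After byte 3 (0xC1): reg=0x2E
Register before byte 4: 0x2E
After XOR with byte 0xB3: 0x9D

Answer: 0x3D 0x7A 0xF4 0xEF 0xD9 0xB5 0x6D 0xDA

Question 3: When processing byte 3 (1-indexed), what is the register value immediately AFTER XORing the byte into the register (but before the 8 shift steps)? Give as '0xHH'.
Answer: 0x63

Derivation:
Register before byte 3: 0xA2
Byte 3: 0xC1
0xA2 XOR 0xC1 = 0x63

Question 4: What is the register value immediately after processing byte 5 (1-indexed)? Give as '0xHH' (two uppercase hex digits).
After byte 1 (0x28): reg=0xD8
After byte 2 (0x8F): reg=0xA2
After byte 3 (0xC1): reg=0x2E
After byte 4 (0xB3): reg=0xDA
After byte 5 (0x9F): reg=0xDC

Answer: 0xDC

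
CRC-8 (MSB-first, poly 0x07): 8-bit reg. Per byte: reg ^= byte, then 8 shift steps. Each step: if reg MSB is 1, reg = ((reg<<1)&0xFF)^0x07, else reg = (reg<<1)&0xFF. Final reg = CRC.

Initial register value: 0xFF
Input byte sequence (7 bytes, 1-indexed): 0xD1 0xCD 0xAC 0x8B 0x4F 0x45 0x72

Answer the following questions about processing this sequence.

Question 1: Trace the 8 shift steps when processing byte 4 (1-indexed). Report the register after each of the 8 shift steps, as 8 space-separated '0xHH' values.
Answer: 0x5D 0xBA 0x73 0xE6 0xCB 0x91 0x25 0x4A

Derivation:
After byte 1 (0xD1): reg=0xCA
After byte 2 (0xCD): reg=0x15
After byte 3 (0xAC): reg=0x26
Register before byte 4: 0x26
After XOR with byte 0x8B: 0xAD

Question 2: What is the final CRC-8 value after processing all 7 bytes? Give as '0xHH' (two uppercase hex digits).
Answer: 0x83

Derivation:
After byte 1 (0xD1): reg=0xCA
After byte 2 (0xCD): reg=0x15
After byte 3 (0xAC): reg=0x26
After byte 4 (0x8B): reg=0x4A
After byte 5 (0x4F): reg=0x1B
After byte 6 (0x45): reg=0x9D
After byte 7 (0x72): reg=0x83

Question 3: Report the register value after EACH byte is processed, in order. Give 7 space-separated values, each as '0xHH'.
0xCA 0x15 0x26 0x4A 0x1B 0x9D 0x83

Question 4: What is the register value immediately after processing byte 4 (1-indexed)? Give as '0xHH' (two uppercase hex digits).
Answer: 0x4A

Derivation:
After byte 1 (0xD1): reg=0xCA
After byte 2 (0xCD): reg=0x15
After byte 3 (0xAC): reg=0x26
After byte 4 (0x8B): reg=0x4A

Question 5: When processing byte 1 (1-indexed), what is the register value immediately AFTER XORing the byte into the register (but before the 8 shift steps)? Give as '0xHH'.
Register before byte 1: 0xFF
Byte 1: 0xD1
0xFF XOR 0xD1 = 0x2E

Answer: 0x2E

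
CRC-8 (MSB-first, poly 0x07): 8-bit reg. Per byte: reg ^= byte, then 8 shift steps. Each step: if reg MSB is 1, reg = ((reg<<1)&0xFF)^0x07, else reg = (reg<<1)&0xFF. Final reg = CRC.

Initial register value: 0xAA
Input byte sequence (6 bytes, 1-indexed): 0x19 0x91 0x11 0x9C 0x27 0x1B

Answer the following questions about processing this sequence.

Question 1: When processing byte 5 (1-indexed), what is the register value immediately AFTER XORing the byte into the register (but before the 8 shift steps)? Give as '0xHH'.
Answer: 0xD8

Derivation:
Register before byte 5: 0xFF
Byte 5: 0x27
0xFF XOR 0x27 = 0xD8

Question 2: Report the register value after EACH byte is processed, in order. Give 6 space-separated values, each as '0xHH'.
0x10 0x8E 0xD4 0xFF 0x06 0x53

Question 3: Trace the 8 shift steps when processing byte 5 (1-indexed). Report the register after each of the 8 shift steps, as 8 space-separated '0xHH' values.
After byte 1 (0x19): reg=0x10
After byte 2 (0x91): reg=0x8E
After byte 3 (0x11): reg=0xD4
After byte 4 (0x9C): reg=0xFF
Register before byte 5: 0xFF
After XOR with byte 0x27: 0xD8

Answer: 0xB7 0x69 0xD2 0xA3 0x41 0x82 0x03 0x06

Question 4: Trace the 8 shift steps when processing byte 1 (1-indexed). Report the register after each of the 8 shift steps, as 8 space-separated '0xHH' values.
Answer: 0x61 0xC2 0x83 0x01 0x02 0x04 0x08 0x10

Derivation:
Register before byte 1: 0xAA
After XOR with byte 0x19: 0xB3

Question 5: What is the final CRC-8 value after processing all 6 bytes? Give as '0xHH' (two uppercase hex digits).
Answer: 0x53

Derivation:
After byte 1 (0x19): reg=0x10
After byte 2 (0x91): reg=0x8E
After byte 3 (0x11): reg=0xD4
After byte 4 (0x9C): reg=0xFF
After byte 5 (0x27): reg=0x06
After byte 6 (0x1B): reg=0x53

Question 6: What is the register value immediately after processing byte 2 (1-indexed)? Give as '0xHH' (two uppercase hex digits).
After byte 1 (0x19): reg=0x10
After byte 2 (0x91): reg=0x8E

Answer: 0x8E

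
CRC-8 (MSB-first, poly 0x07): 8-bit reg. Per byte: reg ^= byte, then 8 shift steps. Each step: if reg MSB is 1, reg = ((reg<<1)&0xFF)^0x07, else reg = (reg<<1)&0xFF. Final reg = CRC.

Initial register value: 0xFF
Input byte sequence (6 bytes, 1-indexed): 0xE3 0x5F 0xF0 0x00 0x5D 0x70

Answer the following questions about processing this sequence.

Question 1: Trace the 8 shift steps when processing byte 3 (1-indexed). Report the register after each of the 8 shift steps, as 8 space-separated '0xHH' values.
After byte 1 (0xE3): reg=0x54
After byte 2 (0x5F): reg=0x31
Register before byte 3: 0x31
After XOR with byte 0xF0: 0xC1

Answer: 0x85 0x0D 0x1A 0x34 0x68 0xD0 0xA7 0x49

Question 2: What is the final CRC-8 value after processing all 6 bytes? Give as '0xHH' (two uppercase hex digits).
After byte 1 (0xE3): reg=0x54
After byte 2 (0x5F): reg=0x31
After byte 3 (0xF0): reg=0x49
After byte 4 (0x00): reg=0xF8
After byte 5 (0x5D): reg=0x72
After byte 6 (0x70): reg=0x0E

Answer: 0x0E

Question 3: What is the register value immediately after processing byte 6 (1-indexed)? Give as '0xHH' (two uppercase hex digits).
After byte 1 (0xE3): reg=0x54
After byte 2 (0x5F): reg=0x31
After byte 3 (0xF0): reg=0x49
After byte 4 (0x00): reg=0xF8
After byte 5 (0x5D): reg=0x72
After byte 6 (0x70): reg=0x0E

Answer: 0x0E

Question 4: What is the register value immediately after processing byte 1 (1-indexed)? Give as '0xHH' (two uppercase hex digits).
After byte 1 (0xE3): reg=0x54

Answer: 0x54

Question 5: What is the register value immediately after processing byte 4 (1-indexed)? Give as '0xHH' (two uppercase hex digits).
Answer: 0xF8

Derivation:
After byte 1 (0xE3): reg=0x54
After byte 2 (0x5F): reg=0x31
After byte 3 (0xF0): reg=0x49
After byte 4 (0x00): reg=0xF8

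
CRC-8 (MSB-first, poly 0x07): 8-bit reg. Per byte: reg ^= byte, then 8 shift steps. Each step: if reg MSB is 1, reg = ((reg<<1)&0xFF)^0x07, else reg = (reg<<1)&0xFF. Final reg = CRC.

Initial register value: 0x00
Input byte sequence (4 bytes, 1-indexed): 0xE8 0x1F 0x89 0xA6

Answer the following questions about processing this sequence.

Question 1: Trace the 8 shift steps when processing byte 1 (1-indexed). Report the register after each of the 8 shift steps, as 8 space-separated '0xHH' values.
Register before byte 1: 0x00
After XOR with byte 0xE8: 0xE8

Answer: 0xD7 0xA9 0x55 0xAA 0x53 0xA6 0x4B 0x96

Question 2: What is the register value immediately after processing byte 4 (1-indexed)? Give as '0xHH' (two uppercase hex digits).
Answer: 0x41

Derivation:
After byte 1 (0xE8): reg=0x96
After byte 2 (0x1F): reg=0xB6
After byte 3 (0x89): reg=0xBD
After byte 4 (0xA6): reg=0x41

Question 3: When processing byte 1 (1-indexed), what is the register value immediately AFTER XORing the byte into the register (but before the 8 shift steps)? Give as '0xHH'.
Register before byte 1: 0x00
Byte 1: 0xE8
0x00 XOR 0xE8 = 0xE8

Answer: 0xE8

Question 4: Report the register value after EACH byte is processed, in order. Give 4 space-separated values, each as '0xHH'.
0x96 0xB6 0xBD 0x41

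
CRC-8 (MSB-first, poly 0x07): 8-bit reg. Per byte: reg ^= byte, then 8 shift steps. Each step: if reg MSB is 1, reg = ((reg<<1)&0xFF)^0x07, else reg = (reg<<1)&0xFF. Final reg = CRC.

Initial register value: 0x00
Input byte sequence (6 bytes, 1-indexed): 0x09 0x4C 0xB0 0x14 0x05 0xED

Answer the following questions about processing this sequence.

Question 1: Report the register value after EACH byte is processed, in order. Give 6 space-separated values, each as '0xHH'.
0x3F 0x5E 0x84 0xF9 0xFA 0x65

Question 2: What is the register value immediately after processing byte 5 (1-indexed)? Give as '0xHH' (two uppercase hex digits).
After byte 1 (0x09): reg=0x3F
After byte 2 (0x4C): reg=0x5E
After byte 3 (0xB0): reg=0x84
After byte 4 (0x14): reg=0xF9
After byte 5 (0x05): reg=0xFA

Answer: 0xFA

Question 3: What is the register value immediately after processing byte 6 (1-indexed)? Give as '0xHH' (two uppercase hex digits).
After byte 1 (0x09): reg=0x3F
After byte 2 (0x4C): reg=0x5E
After byte 3 (0xB0): reg=0x84
After byte 4 (0x14): reg=0xF9
After byte 5 (0x05): reg=0xFA
After byte 6 (0xED): reg=0x65

Answer: 0x65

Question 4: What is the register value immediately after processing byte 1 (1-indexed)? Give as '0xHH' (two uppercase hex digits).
Answer: 0x3F

Derivation:
After byte 1 (0x09): reg=0x3F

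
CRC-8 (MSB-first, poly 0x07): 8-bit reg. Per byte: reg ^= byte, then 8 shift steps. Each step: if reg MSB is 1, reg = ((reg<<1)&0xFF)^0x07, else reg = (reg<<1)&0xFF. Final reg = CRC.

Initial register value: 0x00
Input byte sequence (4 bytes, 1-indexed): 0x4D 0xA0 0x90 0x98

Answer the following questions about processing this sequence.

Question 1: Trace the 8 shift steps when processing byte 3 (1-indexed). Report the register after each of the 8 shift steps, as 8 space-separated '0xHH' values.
After byte 1 (0x4D): reg=0xE4
After byte 2 (0xA0): reg=0xDB
Register before byte 3: 0xDB
After XOR with byte 0x90: 0x4B

Answer: 0x96 0x2B 0x56 0xAC 0x5F 0xBE 0x7B 0xF6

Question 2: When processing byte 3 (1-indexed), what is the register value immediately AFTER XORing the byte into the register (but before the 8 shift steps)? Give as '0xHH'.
Register before byte 3: 0xDB
Byte 3: 0x90
0xDB XOR 0x90 = 0x4B

Answer: 0x4B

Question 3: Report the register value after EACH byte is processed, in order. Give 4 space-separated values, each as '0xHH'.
0xE4 0xDB 0xF6 0x0D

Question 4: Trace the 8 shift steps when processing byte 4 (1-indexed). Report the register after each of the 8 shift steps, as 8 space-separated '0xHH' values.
Answer: 0xDC 0xBF 0x79 0xF2 0xE3 0xC1 0x85 0x0D

Derivation:
After byte 1 (0x4D): reg=0xE4
After byte 2 (0xA0): reg=0xDB
After byte 3 (0x90): reg=0xF6
Register before byte 4: 0xF6
After XOR with byte 0x98: 0x6E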